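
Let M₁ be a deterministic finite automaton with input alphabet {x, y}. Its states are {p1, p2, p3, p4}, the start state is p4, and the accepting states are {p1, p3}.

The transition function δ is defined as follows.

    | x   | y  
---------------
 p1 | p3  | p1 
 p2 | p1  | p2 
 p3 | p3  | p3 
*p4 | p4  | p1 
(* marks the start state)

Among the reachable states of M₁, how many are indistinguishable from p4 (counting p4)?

Reachable states from the start: {p1,p3,p4}. Unreachable: {p2} — drop them.
Initial partition by acceptance: {p1,p3} | {p4}.
Stable partition: {p1,p3} | {p4} — 2 equivalence classes.
The equivalence class containing p4 is {p4}, of size 1.

1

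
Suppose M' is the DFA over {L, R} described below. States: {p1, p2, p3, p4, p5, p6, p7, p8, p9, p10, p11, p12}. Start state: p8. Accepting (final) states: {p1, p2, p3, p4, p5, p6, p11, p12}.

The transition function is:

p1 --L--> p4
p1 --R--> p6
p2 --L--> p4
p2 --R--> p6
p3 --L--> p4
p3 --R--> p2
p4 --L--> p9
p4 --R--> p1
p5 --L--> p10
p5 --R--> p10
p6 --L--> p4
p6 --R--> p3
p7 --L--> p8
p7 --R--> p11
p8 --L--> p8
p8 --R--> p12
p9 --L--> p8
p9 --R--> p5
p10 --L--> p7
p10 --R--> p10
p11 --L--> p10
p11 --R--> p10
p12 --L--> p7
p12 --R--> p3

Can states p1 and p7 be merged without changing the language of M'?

No

Start with accepting vs non-accepting: {p1,p2,p3,p4,p5,p6,p11,p12} | {p7,p8,p9,p10}.
Split {p1,p2,p3,p4,p5,p6,p11,p12} by δ(·,L) → {p1,p2,p3,p6} and {p4,p5,p11,p12}.
On input R, block {p7,p8,p9,p10} splits into {p7,p8,p9} and {p10}.
On input L, block {p4,p5,p11,p12} splits into {p4,p12} and {p5,p11}.
Split {p7,p8,p9} by δ(·,R) → {p7,p9} and {p8}.
No further refinement is possible. Final partition (6 blocks): {p1,p2,p3,p6} | {p7,p9} | {p4,p12} | {p10} | {p5,p11} | {p8}.
p1 and p7 end up in different blocks, so they are distinguishable. For instance, the string 'ε' is accepted from only p1.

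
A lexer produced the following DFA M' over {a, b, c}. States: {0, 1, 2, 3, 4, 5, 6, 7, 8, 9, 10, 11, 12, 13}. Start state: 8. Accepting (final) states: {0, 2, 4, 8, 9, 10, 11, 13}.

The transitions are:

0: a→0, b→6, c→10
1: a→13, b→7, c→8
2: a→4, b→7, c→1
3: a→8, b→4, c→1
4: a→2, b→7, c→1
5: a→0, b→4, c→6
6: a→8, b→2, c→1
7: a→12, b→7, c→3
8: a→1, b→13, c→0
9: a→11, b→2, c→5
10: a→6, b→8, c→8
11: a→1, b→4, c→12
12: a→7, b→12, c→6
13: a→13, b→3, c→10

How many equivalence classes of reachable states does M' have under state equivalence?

7

States {5,9,11} cannot be reached from the start state, so discard them.
Start with accepting vs non-accepting: {0,2,4,8,10,13} | {1,3,6,7,12}.
Split {0,2,4,8,10,13} by δ(·,a) → {0,2,4,13} and {8,10}.
Refine {0,2,4,13} on symbol c: members go to different blocks, giving {0,13} and {2,4}.
On input a, block {1,3,6,7,12} splits into {3,6} and {7,12} and {1}.
On input a, block {8,10} splits into {8} and {10}.
No further refinement is possible. Final partition (7 blocks): {0,13} | {3,6} | {8} | {2,4} | {7,12} | {1} | {10}.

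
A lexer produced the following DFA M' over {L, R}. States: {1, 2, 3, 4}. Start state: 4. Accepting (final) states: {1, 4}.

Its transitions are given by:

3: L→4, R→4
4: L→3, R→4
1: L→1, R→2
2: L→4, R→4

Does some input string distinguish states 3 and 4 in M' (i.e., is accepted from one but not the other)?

Reachable states from the start: {3,4}. Unreachable: {1,2} — drop them.
Initial partition by acceptance: {4} | {3}.
The partition is now stable with 2 blocks: {4} | {3}.
3 and 4 end up in different blocks, so they are distinguishable. For instance, the string 'ε' is accepted from only 4.

Yes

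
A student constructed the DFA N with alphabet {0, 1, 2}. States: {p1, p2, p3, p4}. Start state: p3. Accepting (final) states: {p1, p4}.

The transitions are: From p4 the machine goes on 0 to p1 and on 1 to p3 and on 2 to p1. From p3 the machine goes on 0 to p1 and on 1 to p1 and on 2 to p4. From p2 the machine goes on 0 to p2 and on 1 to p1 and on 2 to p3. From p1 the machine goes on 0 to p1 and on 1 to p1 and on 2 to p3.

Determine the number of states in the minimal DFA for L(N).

First remove the unreachable states {p2}; 3 states remain.
P0 = {p1,p4} | {p3}.
Split {p1,p4} by δ(·,1) → {p1} and {p4}.
No further refinement is possible. Final partition (3 blocks): {p1} | {p3} | {p4}.

3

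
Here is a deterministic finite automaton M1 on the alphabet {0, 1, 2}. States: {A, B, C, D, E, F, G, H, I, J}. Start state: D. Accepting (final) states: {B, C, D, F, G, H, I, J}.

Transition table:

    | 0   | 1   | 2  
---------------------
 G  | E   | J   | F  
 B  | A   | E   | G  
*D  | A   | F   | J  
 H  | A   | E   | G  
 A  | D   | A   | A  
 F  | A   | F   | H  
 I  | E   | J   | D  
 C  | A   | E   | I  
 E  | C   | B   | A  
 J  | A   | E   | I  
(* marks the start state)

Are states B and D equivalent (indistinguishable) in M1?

No

All states are reachable from the start state.
P0 = {B,C,D,F,G,H,I,J} | {A,E}.
On input 1, block {B,C,D,F,G,H,I,J} splits into {B,C,H,J} and {D,F,G,I}.
On input 0, block {A,E} splits into {A} and {E}.
Split {D,F,G,I} by δ(·,0) → {D,F} and {G,I}.
The partition is now stable with 5 blocks: {B,C,H,J} | {A} | {D,F} | {E} | {G,I}.
B and D end up in different blocks, so they are distinguishable. For instance, the string '1' is accepted from only D.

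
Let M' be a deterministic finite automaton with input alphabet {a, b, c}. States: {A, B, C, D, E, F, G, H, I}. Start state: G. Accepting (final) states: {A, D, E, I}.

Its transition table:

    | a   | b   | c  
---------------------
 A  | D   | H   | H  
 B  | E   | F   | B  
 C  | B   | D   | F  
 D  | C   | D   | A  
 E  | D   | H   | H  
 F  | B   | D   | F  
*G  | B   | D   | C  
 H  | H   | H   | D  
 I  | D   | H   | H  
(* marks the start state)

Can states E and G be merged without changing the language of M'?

No

First remove the unreachable states {I}; 8 states remain.
P0 = {A,D,E} | {B,C,F,G,H}.
Split {A,D,E} by δ(·,a) → {A,E} and {D}.
On input a, block {B,C,F,G,H} splits into {C,F,G,H} and {B}.
On input a, block {C,F,G,H} splits into {C,F,G} and {H}.
No further refinement is possible. Final partition (5 blocks): {A,E} | {C,F,G} | {D} | {B} | {H}.
E and G end up in different blocks, so they are distinguishable. For instance, the string 'ε' is accepted from only E.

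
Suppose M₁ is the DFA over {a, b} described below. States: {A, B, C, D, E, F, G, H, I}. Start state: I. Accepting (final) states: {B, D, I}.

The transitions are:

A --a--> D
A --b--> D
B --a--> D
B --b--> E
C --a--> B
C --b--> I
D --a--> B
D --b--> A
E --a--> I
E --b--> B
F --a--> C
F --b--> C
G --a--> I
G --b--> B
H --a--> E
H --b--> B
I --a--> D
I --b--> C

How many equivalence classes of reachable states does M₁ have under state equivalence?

2

First remove the unreachable states {F,G,H}; 6 states remain.
Initial partition by acceptance: {B,D,I} | {A,C,E}.
Stable partition: {B,D,I} | {A,C,E} — 2 equivalence classes.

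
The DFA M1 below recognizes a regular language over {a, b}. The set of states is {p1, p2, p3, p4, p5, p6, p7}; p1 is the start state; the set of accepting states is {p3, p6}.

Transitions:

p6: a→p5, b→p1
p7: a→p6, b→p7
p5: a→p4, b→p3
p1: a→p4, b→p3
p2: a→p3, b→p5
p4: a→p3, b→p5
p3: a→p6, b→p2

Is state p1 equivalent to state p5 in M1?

Yes

States {p7} cannot be reached from the start state, so discard them.
P0 = {p3,p6} | {p1,p2,p4,p5}.
Split {p3,p6} by δ(·,a) → {p3} and {p6}.
Split {p1,p2,p4,p5} by δ(·,a) → {p1,p5} and {p2,p4}.
No further refinement is possible. Final partition (4 blocks): {p3} | {p1,p5} | {p6} | {p2,p4}.
p1 and p5 lie in the same block of the stable partition, so they are equivalent — no string distinguishes them.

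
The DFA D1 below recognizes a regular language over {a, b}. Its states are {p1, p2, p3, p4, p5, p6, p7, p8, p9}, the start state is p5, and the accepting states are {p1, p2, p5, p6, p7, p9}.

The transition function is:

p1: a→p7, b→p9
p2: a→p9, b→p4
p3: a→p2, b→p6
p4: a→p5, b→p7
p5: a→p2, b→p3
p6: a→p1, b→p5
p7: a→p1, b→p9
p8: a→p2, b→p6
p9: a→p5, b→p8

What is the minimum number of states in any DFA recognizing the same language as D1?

Every state is reachable, so we keep all 9.
P0 = {p1,p2,p5,p6,p7,p9} | {p3,p4,p8}.
On input b, block {p1,p2,p5,p6,p7,p9} splits into {p1,p6,p7} and {p2,p5,p9}.
Stable partition: {p1,p6,p7} | {p3,p4,p8} | {p2,p5,p9} — 3 equivalence classes.

3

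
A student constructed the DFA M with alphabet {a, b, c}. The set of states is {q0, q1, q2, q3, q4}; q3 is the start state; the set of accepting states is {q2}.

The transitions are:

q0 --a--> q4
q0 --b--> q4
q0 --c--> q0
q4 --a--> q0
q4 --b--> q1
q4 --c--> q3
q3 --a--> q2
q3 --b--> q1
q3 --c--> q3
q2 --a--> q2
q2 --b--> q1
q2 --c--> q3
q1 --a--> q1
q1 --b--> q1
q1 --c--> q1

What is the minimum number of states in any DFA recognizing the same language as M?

First remove the unreachable states {q0,q4}; 3 states remain.
Start with accepting vs non-accepting: {q2} | {q1,q3}.
Split {q1,q3} by δ(·,a) → {q1} and {q3}.
Stable partition: {q2} | {q1} | {q3} — 3 equivalence classes.

3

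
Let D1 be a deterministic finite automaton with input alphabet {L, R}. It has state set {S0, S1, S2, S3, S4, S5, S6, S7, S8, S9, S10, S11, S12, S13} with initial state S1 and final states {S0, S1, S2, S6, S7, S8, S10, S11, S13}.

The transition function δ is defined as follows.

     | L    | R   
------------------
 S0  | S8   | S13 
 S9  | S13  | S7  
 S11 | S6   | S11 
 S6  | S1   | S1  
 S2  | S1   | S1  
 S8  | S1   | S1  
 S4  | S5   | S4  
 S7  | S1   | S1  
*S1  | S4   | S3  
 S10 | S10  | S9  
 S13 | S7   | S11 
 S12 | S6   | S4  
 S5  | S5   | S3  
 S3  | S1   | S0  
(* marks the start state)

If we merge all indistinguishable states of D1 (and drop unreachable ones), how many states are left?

6

Reachable states from the start: {S0,S1,S3,S4,S5,S6,S7,S8,S11,S13}. Unreachable: {S2,S9,S10,S12} — drop them.
P0 = {S0,S1,S6,S7,S8,S11,S13} | {S3,S4,S5}.
Split {S0,S1,S6,S7,S8,S11,S13} by δ(·,L) → {S0,S6,S7,S8,S11,S13} and {S1}.
Split {S0,S6,S7,S8,S11,S13} by δ(·,L) → {S0,S11,S13} and {S6,S7,S8}.
On input L, block {S3,S4,S5} splits into {S4,S5} and {S3}.
Refine {S4,S5} on symbol R: members go to different blocks, giving {S4} and {S5}.
Stable partition: {S0,S11,S13} | {S4} | {S1} | {S6,S7,S8} | {S3} | {S5} — 6 equivalence classes.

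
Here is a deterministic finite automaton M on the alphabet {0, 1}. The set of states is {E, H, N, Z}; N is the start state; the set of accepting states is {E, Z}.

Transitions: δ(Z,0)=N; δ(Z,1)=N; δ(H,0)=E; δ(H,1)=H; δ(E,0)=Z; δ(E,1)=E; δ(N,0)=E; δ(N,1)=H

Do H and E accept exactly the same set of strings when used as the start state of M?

Every state is reachable, so we keep all 4.
Initial partition by acceptance: {E,Z} | {H,N}.
Split {E,Z} by δ(·,0) → {Z} and {E}.
Stable partition: {Z} | {H,N} | {E} — 3 equivalence classes.
H and E end up in different blocks, so they are distinguishable. For instance, the string 'ε' is accepted from only E.

No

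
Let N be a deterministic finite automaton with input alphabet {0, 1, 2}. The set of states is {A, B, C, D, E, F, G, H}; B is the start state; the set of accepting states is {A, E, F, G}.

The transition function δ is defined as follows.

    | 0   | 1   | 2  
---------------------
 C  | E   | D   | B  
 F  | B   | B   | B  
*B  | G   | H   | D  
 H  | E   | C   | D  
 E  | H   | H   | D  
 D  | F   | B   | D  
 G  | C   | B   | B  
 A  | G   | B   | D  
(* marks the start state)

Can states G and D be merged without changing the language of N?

States {A} cannot be reached from the start state, so discard them.
Initial partition by acceptance: {E,F,G} | {B,C,D,H}.
No further refinement is possible. Final partition (2 blocks): {E,F,G} | {B,C,D,H}.
G and D end up in different blocks, so they are distinguishable. For instance, the string 'ε' is accepted from only G.

No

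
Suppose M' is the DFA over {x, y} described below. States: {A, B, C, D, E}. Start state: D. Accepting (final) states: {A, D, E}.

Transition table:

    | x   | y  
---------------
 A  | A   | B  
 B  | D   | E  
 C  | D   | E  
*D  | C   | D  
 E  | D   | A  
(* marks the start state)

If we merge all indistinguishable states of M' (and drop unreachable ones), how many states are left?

4

Initial partition by acceptance: {A,D,E} | {B,C}.
Split {A,D,E} by δ(·,x) → {A,E} and {D}.
Refine {A,E} on symbol x: members go to different blocks, giving {A} and {E}.
The partition is now stable with 4 blocks: {A} | {B,C} | {D} | {E}.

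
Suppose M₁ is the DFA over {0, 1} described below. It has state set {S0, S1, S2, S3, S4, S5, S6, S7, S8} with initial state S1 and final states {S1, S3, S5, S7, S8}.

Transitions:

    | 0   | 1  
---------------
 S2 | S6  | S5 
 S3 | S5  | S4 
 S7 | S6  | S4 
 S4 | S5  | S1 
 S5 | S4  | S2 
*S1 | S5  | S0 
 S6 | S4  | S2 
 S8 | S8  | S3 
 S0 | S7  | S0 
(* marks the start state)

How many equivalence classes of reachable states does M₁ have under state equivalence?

First remove the unreachable states {S3,S8}; 7 states remain.
Initial partition by acceptance: {S1,S5,S7} | {S0,S2,S4,S6}.
Split {S1,S5,S7} by δ(·,0) → {S5,S7} and {S1}.
Split {S0,S2,S4,S6} by δ(·,0) → {S0,S4} and {S2,S6}.
On input 0, block {S5,S7} splits into {S5} and {S7}.
Split {S0,S4} by δ(·,0) → {S0} and {S4}.
Refine {S2,S6} on symbol 0: members go to different blocks, giving {S2} and {S6}.
Stable partition: {S5} | {S0} | {S1} | {S2} | {S7} | {S4} | {S6} — 7 equivalence classes.

7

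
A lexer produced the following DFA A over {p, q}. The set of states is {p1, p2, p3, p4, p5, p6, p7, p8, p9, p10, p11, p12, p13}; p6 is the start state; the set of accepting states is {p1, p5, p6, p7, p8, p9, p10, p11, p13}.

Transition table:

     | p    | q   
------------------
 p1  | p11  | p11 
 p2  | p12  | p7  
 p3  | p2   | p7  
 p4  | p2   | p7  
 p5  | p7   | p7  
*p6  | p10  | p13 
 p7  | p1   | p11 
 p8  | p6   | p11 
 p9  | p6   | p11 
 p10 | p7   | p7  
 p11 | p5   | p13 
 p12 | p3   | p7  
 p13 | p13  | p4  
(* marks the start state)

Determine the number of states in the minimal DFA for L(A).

6

Reachable states from the start: {p1,p2,p3,p4,p5,p6,p7,p10,p11,p12,p13}. Unreachable: {p8,p9} — drop them.
Initial partition by acceptance: {p1,p5,p6,p7,p10,p11,p13} | {p2,p3,p4,p12}.
Split {p1,p5,p6,p7,p10,p11,p13} by δ(·,q) → {p1,p5,p6,p7,p10,p11} and {p13}.
On input q, block {p1,p5,p6,p7,p10,p11} splits into {p1,p5,p7,p10} and {p6,p11}.
Refine {p1,p5,p7,p10} on symbol p: members go to different blocks, giving {p5,p7,p10} and {p1}.
Refine {p5,p7,p10} on symbol p: members go to different blocks, giving {p5,p10} and {p7}.
Stable partition: {p5,p10} | {p2,p3,p4,p12} | {p13} | {p6,p11} | {p1} | {p7} — 6 equivalence classes.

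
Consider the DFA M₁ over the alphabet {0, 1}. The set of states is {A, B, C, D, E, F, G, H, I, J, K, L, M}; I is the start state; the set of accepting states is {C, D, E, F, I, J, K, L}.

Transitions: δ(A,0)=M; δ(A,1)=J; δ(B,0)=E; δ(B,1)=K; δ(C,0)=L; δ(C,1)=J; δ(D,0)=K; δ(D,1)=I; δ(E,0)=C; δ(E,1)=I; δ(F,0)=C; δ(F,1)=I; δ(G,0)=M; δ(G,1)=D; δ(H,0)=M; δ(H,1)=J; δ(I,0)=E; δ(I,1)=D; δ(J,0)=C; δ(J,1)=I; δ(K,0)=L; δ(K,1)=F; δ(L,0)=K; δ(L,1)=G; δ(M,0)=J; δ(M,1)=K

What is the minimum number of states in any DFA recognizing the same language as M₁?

First remove the unreachable states {A,B,H}; 10 states remain.
Start with accepting vs non-accepting: {C,D,E,F,I,J,K,L} | {G,M}.
Refine {C,D,E,F,I,J,K,L} on symbol 1: members go to different blocks, giving {C,D,E,F,I,J,K} and {L}.
On input 0, block {C,D,E,F,I,J,K} splits into {D,E,F,I,J} and {C,K}.
On input 0, block {D,E,F,I,J} splits into {D,E,F,J} and {I}.
On input 0, block {G,M} splits into {G} and {M}.
No further refinement is possible. Final partition (6 blocks): {D,E,F,J} | {G} | {L} | {C,K} | {I} | {M}.

6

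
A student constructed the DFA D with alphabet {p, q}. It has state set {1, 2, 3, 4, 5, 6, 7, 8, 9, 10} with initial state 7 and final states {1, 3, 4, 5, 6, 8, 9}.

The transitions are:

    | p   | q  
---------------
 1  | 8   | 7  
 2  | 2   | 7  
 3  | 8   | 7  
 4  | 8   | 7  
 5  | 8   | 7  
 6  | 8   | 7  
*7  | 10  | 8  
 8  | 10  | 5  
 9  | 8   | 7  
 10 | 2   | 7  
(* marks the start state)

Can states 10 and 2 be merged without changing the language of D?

First remove the unreachable states {1,3,4,6,9}; 5 states remain.
Start with accepting vs non-accepting: {5,8} | {2,7,10}.
On input p, block {5,8} splits into {5} and {8}.
Split {2,7,10} by δ(·,q) → {2,10} and {7}.
No further refinement is possible. Final partition (4 blocks): {5} | {2,10} | {8} | {7}.
10 and 2 lie in the same block of the stable partition, so they are equivalent — no string distinguishes them.

Yes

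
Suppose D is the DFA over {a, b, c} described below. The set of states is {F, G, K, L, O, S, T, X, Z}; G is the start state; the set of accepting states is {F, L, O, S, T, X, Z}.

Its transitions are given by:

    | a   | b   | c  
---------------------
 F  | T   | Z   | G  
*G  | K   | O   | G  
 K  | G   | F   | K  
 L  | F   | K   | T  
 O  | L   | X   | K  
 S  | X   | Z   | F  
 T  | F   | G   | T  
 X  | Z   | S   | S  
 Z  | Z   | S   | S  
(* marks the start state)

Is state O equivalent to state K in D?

No

P0 = {F,L,O,S,T,X,Z} | {G,K}.
Split {F,L,O,S,T,X,Z} by δ(·,b) → {F,O,S,X,Z} and {L,T}.
On input a, block {F,O,S,X,Z} splits into {S,X,Z} and {F,O}.
Split {S,X,Z} by δ(·,c) → {X,Z} and {S}.
Stable partition: {X,Z} | {G,K} | {L,T} | {F,O} | {S} — 5 equivalence classes.
O and K end up in different blocks, so they are distinguishable. For instance, the string 'ε' is accepted from only O.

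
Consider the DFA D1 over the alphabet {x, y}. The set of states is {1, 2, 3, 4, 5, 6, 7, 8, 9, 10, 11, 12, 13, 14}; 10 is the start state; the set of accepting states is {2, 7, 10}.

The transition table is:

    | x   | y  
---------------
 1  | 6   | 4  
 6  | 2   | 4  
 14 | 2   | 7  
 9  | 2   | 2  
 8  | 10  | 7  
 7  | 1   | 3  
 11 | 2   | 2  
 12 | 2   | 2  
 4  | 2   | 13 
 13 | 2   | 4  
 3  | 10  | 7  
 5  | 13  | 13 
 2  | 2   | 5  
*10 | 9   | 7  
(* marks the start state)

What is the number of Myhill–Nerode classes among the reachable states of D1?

7

Reachable states from the start: {1,2,3,4,5,6,7,9,10,13}. Unreachable: {8,11,12,14} — drop them.
P0 = {2,7,10} | {1,3,4,5,6,9,13}.
Refine {2,7,10} on symbol x: members go to different blocks, giving {7,10} and {2}.
Split {7,10} by δ(·,y) → {7} and {10}.
On input x, block {1,3,4,5,6,9,13} splits into {4,6,9,13} and {1,5} and {3}.
Split {4,6,9,13} by δ(·,y) → {4,6,13} and {9}.
No further refinement is possible. Final partition (7 blocks): {7} | {4,6,13} | {2} | {10} | {1,5} | {3} | {9}.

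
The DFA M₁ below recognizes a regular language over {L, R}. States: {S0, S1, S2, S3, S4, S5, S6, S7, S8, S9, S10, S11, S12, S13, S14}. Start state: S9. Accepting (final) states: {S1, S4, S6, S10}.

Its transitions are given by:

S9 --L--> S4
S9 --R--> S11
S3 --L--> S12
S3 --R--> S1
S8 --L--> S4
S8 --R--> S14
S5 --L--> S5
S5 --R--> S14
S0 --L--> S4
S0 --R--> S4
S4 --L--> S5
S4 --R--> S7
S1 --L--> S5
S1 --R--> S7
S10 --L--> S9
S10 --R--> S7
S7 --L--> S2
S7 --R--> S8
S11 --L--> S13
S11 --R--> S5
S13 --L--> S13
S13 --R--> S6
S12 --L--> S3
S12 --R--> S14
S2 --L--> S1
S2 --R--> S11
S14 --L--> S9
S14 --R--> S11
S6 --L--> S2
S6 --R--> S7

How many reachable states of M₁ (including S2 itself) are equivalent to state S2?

2

States {S0,S3,S10,S12} cannot be reached from the start state, so discard them.
Start with accepting vs non-accepting: {S1,S4,S6} | {S2,S5,S7,S8,S9,S11,S13,S14}.
Refine {S2,S5,S7,S8,S9,S11,S13,S14} on symbol L: members go to different blocks, giving {S5,S7,S11,S13,S14} and {S2,S8,S9}.
On input L, block {S1,S4,S6} splits into {S1,S4} and {S6}.
Split {S5,S7,S11,S13,S14} by δ(·,L) → {S5,S11,S13} and {S7,S14}.
Refine {S5,S11,S13} on symbol R: members go to different blocks, giving {S5} and {S11} and {S13}.
On input R, block {S2,S8,S9} splits into {S2,S9} and {S8}.
Split {S7,S14} by δ(·,R) → {S7} and {S14}.
Stable partition: {S1,S4} | {S5} | {S2,S9} | {S6} | {S7} | {S11} | {S13} | {S8} | {S14} — 9 equivalence classes.
The equivalence class containing S2 is {S2,S9}, of size 2.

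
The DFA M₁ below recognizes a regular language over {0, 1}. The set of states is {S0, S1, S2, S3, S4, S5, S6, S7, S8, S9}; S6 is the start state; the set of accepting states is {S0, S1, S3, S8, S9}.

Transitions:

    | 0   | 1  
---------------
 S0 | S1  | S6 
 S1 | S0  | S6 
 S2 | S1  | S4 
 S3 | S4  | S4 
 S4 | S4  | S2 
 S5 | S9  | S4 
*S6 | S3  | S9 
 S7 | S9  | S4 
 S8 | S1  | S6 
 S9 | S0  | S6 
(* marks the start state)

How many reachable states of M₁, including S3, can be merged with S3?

1

First remove the unreachable states {S5,S7,S8}; 7 states remain.
Start with accepting vs non-accepting: {S0,S1,S3,S9} | {S2,S4,S6}.
On input 0, block {S0,S1,S3,S9} splits into {S0,S1,S9} and {S3}.
Split {S2,S4,S6} by δ(·,0) → {S2} and {S4} and {S6}.
Stable partition: {S0,S1,S9} | {S2} | {S3} | {S4} | {S6} — 5 equivalence classes.
State S3 belongs to the block {S3}, which has 1 states.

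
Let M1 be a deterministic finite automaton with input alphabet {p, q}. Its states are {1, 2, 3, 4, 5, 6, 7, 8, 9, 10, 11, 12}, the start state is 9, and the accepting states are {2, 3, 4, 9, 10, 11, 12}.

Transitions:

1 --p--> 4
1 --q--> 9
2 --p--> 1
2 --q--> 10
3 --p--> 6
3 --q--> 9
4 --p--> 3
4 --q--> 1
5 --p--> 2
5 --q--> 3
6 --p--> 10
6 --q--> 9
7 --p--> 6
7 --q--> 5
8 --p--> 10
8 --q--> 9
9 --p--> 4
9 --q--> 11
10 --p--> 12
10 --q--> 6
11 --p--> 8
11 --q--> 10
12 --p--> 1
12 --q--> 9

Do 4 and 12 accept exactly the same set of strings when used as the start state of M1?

States {2,5,7} cannot be reached from the start state, so discard them.
Start with accepting vs non-accepting: {3,4,9,10,11,12} | {1,6,8}.
Split {3,4,9,10,11,12} by δ(·,p) → {3,11,12} and {4,9,10}.
Refine {4,9,10} on symbol p: members go to different blocks, giving {4,10} and {9}.
Refine {3,11,12} on symbol q: members go to different blocks, giving {3,12} and {11}.
No further refinement is possible. Final partition (5 blocks): {3,12} | {1,6,8} | {4,10} | {9} | {11}.
4 and 12 end up in different blocks, so they are distinguishable. For instance, the string 'p' is accepted from only 4.

No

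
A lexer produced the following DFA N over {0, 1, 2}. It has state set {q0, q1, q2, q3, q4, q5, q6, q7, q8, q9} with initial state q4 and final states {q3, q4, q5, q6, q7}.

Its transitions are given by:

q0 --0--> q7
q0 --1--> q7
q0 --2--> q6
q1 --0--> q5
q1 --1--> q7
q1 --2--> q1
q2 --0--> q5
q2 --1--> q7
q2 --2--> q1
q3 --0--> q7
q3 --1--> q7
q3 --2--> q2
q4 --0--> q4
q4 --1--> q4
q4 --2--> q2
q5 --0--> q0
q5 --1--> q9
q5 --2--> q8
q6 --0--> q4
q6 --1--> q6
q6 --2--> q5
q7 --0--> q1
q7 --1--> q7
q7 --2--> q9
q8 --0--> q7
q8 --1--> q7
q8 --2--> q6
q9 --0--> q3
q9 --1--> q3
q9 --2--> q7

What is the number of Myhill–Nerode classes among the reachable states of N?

8

Every state is reachable, so we keep all 10.
P0 = {q3,q4,q5,q6,q7} | {q0,q1,q2,q8,q9}.
Refine {q3,q4,q5,q6,q7} on symbol 0: members go to different blocks, giving {q3,q4,q6} and {q5,q7}.
Split {q3,q4,q6} by δ(·,0) → {q4,q6} and {q3}.
On input 2, block {q4,q6} splits into {q4} and {q6}.
Refine {q0,q1,q2,q8,q9} on symbol 0: members go to different blocks, giving {q0,q1,q2,q8} and {q9}.
Split {q0,q1,q2,q8} by δ(·,2) → {q0,q8} and {q1,q2}.
Refine {q5,q7} on symbol 0: members go to different blocks, giving {q5} and {q7}.
No further refinement is possible. Final partition (8 blocks): {q4} | {q0,q8} | {q5} | {q3} | {q6} | {q9} | {q1,q2} | {q7}.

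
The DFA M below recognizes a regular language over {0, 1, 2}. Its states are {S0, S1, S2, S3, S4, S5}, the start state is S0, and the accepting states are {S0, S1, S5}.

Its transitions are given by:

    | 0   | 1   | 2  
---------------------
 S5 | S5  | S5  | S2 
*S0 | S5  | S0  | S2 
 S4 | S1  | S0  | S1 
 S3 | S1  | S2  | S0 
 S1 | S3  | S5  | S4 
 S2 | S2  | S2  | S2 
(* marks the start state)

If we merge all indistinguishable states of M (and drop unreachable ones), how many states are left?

First remove the unreachable states {S1,S3,S4}; 3 states remain.
P0 = {S0,S5} | {S2}.
Stable partition: {S0,S5} | {S2} — 2 equivalence classes.

2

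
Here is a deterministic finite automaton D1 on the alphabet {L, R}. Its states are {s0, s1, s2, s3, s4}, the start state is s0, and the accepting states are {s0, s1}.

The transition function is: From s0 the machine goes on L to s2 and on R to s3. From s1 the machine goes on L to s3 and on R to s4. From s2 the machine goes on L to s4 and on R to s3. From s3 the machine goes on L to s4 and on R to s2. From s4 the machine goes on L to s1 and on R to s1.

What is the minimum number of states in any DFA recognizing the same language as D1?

All states are reachable from the start state.
P0 = {s0,s1} | {s2,s3,s4}.
Refine {s2,s3,s4} on symbol L: members go to different blocks, giving {s2,s3} and {s4}.
On input R, block {s0,s1} splits into {s0} and {s1}.
The partition is now stable with 4 blocks: {s0} | {s2,s3} | {s4} | {s1}.

4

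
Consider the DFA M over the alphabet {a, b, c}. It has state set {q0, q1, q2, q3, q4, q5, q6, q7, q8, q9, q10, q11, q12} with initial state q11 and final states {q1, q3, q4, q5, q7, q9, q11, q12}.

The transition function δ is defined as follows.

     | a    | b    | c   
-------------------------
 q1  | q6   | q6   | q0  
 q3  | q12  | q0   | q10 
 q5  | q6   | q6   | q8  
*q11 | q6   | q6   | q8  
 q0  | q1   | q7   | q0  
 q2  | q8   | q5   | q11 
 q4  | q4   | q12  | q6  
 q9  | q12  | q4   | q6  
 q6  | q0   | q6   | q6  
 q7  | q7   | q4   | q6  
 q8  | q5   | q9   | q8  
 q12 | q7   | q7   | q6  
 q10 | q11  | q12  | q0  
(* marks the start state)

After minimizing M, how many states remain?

First remove the unreachable states {q2,q3,q10}; 10 states remain.
Initial partition by acceptance: {q1,q4,q5,q7,q9,q11,q12} | {q0,q6,q8}.
On input a, block {q1,q4,q5,q7,q9,q11,q12} splits into {q4,q7,q9,q12} and {q1,q5,q11}.
Split {q0,q6,q8} by δ(·,a) → {q0,q8} and {q6}.
No further refinement is possible. Final partition (4 blocks): {q4,q7,q9,q12} | {q0,q8} | {q1,q5,q11} | {q6}.

4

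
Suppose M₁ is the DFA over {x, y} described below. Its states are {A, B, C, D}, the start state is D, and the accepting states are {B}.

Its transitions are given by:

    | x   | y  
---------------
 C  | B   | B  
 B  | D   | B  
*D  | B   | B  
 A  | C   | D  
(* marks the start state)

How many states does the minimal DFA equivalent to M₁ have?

First remove the unreachable states {A,C}; 2 states remain.
Start with accepting vs non-accepting: {B} | {D}.
No further refinement is possible. Final partition (2 blocks): {B} | {D}.

2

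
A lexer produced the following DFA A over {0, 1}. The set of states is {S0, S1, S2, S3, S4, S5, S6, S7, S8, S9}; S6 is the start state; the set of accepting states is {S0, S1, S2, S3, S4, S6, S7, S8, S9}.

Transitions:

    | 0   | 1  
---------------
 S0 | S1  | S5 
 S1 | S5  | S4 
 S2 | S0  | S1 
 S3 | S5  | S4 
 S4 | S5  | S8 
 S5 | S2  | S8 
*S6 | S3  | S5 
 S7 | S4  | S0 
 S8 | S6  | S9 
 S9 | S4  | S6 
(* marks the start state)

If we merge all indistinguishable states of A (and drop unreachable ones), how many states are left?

First remove the unreachable states {S7}; 9 states remain.
P0 = {S0,S1,S2,S3,S4,S6,S8,S9} | {S5}.
Split {S0,S1,S2,S3,S4,S6,S8,S9} by δ(·,0) → {S0,S2,S6,S8,S9} and {S1,S3,S4}.
Refine {S0,S2,S6,S8,S9} on symbol 0: members go to different blocks, giving {S0,S6,S9} and {S2,S8}.
Refine {S0,S6,S9} on symbol 1: members go to different blocks, giving {S0,S6} and {S9}.
Refine {S1,S3,S4} on symbol 1: members go to different blocks, giving {S1,S3} and {S4}.
Refine {S2,S8} on symbol 1: members go to different blocks, giving {S2} and {S8}.
The partition is now stable with 7 blocks: {S0,S6} | {S5} | {S1,S3} | {S2} | {S9} | {S4} | {S8}.

7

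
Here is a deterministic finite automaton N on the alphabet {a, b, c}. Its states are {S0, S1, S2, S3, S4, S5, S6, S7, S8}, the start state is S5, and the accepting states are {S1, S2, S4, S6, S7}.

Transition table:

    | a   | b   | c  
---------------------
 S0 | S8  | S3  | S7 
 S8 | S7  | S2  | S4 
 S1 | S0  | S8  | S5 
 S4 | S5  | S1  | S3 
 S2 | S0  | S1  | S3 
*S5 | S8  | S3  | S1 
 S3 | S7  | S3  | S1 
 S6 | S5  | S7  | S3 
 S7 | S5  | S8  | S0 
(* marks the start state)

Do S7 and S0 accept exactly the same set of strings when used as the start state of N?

No

Reachable states from the start: {S0,S1,S2,S3,S4,S5,S7,S8}. Unreachable: {S6} — drop them.
P0 = {S1,S2,S4,S7} | {S0,S3,S5,S8}.
Refine {S1,S2,S4,S7} on symbol b: members go to different blocks, giving {S1,S7} and {S2,S4}.
Refine {S0,S3,S5,S8} on symbol a: members go to different blocks, giving {S0,S5} and {S3,S8}.
Refine {S3,S8} on symbol b: members go to different blocks, giving {S3} and {S8}.
The partition is now stable with 5 blocks: {S1,S7} | {S0,S5} | {S2,S4} | {S3} | {S8}.
S7 and S0 end up in different blocks, so they are distinguishable. For instance, the string 'ε' is accepted from only S7.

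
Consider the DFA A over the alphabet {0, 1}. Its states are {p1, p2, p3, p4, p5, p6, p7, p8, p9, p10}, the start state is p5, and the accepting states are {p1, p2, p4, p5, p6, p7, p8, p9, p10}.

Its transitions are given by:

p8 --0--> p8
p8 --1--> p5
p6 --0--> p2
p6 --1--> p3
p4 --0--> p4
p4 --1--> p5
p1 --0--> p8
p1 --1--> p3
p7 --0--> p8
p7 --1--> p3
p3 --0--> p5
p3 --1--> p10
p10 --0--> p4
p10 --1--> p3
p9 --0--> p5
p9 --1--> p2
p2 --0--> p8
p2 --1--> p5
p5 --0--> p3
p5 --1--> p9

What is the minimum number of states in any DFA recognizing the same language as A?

Reachable states from the start: {p2,p3,p4,p5,p8,p9,p10}. Unreachable: {p1,p6,p7} — drop them.
Start with accepting vs non-accepting: {p2,p4,p5,p8,p9,p10} | {p3}.
Split {p2,p4,p5,p8,p9,p10} by δ(·,0) → {p2,p4,p8,p9,p10} and {p5}.
On input 0, block {p2,p4,p8,p9,p10} splits into {p2,p4,p8,p10} and {p9}.
Split {p2,p4,p8,p10} by δ(·,1) → {p2,p4,p8} and {p10}.
The partition is now stable with 5 blocks: {p2,p4,p8} | {p3} | {p5} | {p9} | {p10}.

5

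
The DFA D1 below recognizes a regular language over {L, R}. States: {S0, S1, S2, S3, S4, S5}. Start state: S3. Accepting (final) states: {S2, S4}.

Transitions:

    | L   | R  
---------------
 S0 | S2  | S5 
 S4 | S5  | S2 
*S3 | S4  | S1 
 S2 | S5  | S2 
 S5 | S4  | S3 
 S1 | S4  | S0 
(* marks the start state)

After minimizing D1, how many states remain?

2

Initial partition by acceptance: {S2,S4} | {S0,S1,S3,S5}.
No further refinement is possible. Final partition (2 blocks): {S2,S4} | {S0,S1,S3,S5}.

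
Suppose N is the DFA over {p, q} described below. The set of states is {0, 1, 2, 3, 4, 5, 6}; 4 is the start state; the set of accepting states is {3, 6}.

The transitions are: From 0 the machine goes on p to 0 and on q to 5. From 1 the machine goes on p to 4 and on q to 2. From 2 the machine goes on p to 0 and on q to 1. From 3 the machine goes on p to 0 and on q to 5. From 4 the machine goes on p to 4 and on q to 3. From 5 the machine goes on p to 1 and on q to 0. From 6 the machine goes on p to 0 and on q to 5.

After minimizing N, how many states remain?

6

Reachable states from the start: {0,1,2,3,4,5}. Unreachable: {6} — drop them.
Start with accepting vs non-accepting: {3} | {0,1,2,4,5}.
Refine {0,1,2,4,5} on symbol q: members go to different blocks, giving {0,1,2,5} and {4}.
Refine {0,1,2,5} on symbol p: members go to different blocks, giving {0,2,5} and {1}.
Split {0,2,5} by δ(·,p) → {0,2} and {5}.
Refine {0,2} on symbol q: members go to different blocks, giving {0} and {2}.
The partition is now stable with 6 blocks: {3} | {0} | {4} | {1} | {5} | {2}.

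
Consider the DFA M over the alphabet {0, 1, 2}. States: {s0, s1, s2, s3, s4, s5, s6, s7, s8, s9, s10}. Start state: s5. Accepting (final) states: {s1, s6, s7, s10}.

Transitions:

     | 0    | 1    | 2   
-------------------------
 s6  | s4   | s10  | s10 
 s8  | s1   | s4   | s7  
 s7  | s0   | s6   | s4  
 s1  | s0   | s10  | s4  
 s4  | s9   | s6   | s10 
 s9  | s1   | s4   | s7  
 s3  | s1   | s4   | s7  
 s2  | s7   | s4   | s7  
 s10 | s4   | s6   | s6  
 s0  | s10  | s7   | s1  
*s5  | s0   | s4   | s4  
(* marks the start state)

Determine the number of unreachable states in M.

No path from s5 leads to s2, s3, s8; the other 8 states are all reachable.

3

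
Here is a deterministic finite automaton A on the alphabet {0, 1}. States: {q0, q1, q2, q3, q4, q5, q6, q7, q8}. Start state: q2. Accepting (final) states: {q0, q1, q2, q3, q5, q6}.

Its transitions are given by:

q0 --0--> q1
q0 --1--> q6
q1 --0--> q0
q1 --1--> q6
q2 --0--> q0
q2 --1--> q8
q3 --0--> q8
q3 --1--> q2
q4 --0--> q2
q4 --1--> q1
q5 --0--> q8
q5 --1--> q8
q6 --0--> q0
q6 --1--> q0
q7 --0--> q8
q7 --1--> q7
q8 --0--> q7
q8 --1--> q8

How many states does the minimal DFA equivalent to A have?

States {q3,q4,q5} cannot be reached from the start state, so discard them.
Start with accepting vs non-accepting: {q0,q1,q2,q6} | {q7,q8}.
On input 1, block {q0,q1,q2,q6} splits into {q0,q1,q6} and {q2}.
Stable partition: {q0,q1,q6} | {q7,q8} | {q2} — 3 equivalence classes.

3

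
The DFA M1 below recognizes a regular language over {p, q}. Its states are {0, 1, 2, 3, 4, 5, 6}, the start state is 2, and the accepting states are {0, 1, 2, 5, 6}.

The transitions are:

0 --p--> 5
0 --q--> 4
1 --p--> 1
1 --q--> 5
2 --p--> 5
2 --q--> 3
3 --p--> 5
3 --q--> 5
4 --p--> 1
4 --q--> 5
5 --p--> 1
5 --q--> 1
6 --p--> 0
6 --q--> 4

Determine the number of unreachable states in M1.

Starting at 2 and following transitions, the reachable set is {1, 2, 3, 5}. That leaves 0, 4, 6 unreachable — 3 in total.

3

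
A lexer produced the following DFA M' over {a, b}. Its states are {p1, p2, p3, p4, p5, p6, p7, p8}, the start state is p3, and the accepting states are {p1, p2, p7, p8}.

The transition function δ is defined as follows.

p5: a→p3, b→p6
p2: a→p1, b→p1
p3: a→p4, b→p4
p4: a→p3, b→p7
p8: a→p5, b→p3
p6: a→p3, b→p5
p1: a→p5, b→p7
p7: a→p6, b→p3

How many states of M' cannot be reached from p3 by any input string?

Starting at p3 and following transitions, the reachable set is {p3, p4, p5, p6, p7}. That leaves p1, p2, p8 unreachable — 3 in total.

3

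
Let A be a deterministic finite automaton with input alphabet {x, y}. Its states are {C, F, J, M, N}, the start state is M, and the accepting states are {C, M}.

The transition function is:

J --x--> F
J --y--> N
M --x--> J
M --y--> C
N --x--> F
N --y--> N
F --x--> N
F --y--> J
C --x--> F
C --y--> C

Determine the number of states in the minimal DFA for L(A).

All states are reachable from the start state.
Start with accepting vs non-accepting: {C,M} | {F,J,N}.
The partition is now stable with 2 blocks: {C,M} | {F,J,N}.

2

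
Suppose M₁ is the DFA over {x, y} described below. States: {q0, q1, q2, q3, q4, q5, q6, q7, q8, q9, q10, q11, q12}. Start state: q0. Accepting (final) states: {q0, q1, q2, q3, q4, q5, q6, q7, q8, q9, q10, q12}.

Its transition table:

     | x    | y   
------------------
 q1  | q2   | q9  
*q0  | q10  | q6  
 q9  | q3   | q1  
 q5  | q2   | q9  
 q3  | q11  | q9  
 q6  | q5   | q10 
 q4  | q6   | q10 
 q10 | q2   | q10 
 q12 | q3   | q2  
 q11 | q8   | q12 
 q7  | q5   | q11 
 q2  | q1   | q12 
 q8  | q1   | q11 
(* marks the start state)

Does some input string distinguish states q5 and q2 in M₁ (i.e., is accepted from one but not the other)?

First remove the unreachable states {q4,q7}; 11 states remain.
Start with accepting vs non-accepting: {q0,q1,q2,q3,q5,q6,q8,q9,q10,q12} | {q11}.
Refine {q0,q1,q2,q3,q5,q6,q8,q9,q10,q12} on symbol x: members go to different blocks, giving {q0,q1,q2,q5,q6,q8,q9,q10,q12} and {q3}.
On input x, block {q0,q1,q2,q5,q6,q8,q9,q10,q12} splits into {q0,q1,q2,q5,q6,q8,q10} and {q9,q12}.
On input y, block {q0,q1,q2,q5,q6,q8,q10} splits into {q0,q6,q10} and {q1,q2,q5} and {q8}.
On input x, block {q0,q6,q10} splits into {q6,q10} and {q0}.
No further refinement is possible. Final partition (7 blocks): {q6,q10} | {q11} | {q3} | {q9,q12} | {q1,q2,q5} | {q8} | {q0}.
q5 and q2 lie in the same block of the stable partition, so they are equivalent — no string distinguishes them.

No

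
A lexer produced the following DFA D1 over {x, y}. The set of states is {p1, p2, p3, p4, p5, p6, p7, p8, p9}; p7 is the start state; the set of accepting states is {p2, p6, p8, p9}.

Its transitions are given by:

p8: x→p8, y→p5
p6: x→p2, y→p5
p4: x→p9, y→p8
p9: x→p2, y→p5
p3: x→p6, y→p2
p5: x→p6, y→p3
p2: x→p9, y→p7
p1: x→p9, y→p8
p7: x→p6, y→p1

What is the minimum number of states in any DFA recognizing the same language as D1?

Reachable states from the start: {p1,p2,p3,p5,p6,p7,p8,p9}. Unreachable: {p4} — drop them.
P0 = {p2,p6,p8,p9} | {p1,p3,p5,p7}.
On input y, block {p1,p3,p5,p7} splits into {p1,p3} and {p5,p7}.
The partition is now stable with 3 blocks: {p2,p6,p8,p9} | {p1,p3} | {p5,p7}.

3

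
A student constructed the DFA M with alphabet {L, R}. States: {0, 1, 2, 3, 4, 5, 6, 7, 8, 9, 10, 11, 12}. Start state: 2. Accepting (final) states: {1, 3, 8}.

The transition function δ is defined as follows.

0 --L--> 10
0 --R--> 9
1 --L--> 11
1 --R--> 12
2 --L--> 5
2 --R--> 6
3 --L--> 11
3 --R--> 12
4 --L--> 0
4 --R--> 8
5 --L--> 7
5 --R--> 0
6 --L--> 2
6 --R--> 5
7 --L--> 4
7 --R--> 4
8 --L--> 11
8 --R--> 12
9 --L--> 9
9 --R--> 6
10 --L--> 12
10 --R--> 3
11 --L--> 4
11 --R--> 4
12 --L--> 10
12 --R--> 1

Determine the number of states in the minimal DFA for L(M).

9

Every state is reachable, so we keep all 13.
Start with accepting vs non-accepting: {1,3,8} | {0,2,4,5,6,7,9,10,11,12}.
Refine {0,2,4,5,6,7,9,10,11,12} on symbol R: members go to different blocks, giving {0,2,5,6,7,9,11} and {4,10,12}.
Refine {0,2,5,6,7,9,11} on symbol L: members go to different blocks, giving {2,5,6,9} and {0,7,11}.
On input L, block {2,5,6,9} splits into {2,6,9} and {5}.
On input L, block {2,6,9} splits into {6,9} and {2}.
Split {6,9} by δ(·,L) → {6} and {9}.
Split {4,10,12} by δ(·,L) → {10,12} and {4}.
On input L, block {0,7,11} splits into {7,11} and {0}.
Stable partition: {1,3,8} | {6} | {10,12} | {7,11} | {5} | {2} | {9} | {4} | {0} — 9 equivalence classes.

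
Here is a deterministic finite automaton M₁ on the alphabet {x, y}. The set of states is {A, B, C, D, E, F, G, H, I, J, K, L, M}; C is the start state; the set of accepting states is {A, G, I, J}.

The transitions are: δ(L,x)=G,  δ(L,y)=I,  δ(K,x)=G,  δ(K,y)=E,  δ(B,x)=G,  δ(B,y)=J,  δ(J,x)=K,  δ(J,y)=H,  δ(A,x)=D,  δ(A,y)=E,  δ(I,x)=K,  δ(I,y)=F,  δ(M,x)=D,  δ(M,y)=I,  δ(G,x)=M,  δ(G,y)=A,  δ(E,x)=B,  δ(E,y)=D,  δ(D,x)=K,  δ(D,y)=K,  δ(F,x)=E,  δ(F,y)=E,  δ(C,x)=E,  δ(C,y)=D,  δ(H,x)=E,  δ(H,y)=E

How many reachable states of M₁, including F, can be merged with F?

Reachable states from the start: {A,B,C,D,E,F,G,H,I,J,K,M}. Unreachable: {L} — drop them.
Start with accepting vs non-accepting: {A,G,I,J} | {B,C,D,E,F,H,K,M}.
Split {A,G,I,J} by δ(·,y) → {A,I,J} and {G}.
Split {B,C,D,E,F,H,K,M} by δ(·,x) → {C,D,E,F,H,M} and {B,K}.
Split {A,I,J} by δ(·,x) → {I,J} and {A}.
On input x, block {C,D,E,F,H,M} splits into {C,F,H,M} and {D,E}.
Refine {C,F,H,M} on symbol y: members go to different blocks, giving {C,F,H} and {M}.
Refine {B,K} on symbol y: members go to different blocks, giving {B} and {K}.
On input x, block {D,E} splits into {D} and {E}.
Split {C,F,H} by δ(·,y) → {F,H} and {C}.
No further refinement is possible. Final partition (10 blocks): {I,J} | {F,H} | {G} | {B} | {A} | {D} | {M} | {K} | {E} | {C}.
State F belongs to the block {F,H}, which has 2 states.

2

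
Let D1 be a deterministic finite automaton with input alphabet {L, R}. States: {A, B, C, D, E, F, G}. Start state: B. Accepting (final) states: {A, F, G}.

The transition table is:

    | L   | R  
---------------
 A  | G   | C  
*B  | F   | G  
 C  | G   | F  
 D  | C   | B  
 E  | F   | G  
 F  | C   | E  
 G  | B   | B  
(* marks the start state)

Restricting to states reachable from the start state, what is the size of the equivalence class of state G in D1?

Reachable states from the start: {B,C,E,F,G}. Unreachable: {A,D} — drop them.
P0 = {F,G} | {B,C,E}.
No further refinement is possible. Final partition (2 blocks): {F,G} | {B,C,E}.
The equivalence class containing G is {F,G}, of size 2.

2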